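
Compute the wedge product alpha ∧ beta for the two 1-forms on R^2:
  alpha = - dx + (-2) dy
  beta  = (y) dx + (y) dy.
alpha ∧ beta = (y) dx ∧ dy

Distribute the wedge, using dx_i ∧ dx_j = -dx_j ∧ dx_i and dx_i ∧ dx_i = 0. For each pair (i, j) with i < j, the coefficient of dx_i ∧ dx_j in alpha ∧ beta is (alpha_i * beta_j - alpha_j * beta_i). Collecting: alpha ∧ beta = (y) dx ∧ dy.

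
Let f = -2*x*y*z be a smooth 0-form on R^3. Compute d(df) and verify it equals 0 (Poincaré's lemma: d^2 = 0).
d(df) = 0

Step 1: df = sum_i (∂f/∂x_i) dx_i = (-2*y*z) dx + (-2*x*z) dy + (-2*x*y) dz.
Step 2: Apply d again. Using the 1-form formula, the coefficient of dx ∧ dy in d(df) is ∂^2 f/∂x ∂y - ∂^2 f/∂y ∂x = (-2*z) - (-2*z) = 0 (equality of mixed partials for smooth f).
Similarly for dx ∧ dz and dy ∧ dz — all coefficients vanish. So d(df) = 0.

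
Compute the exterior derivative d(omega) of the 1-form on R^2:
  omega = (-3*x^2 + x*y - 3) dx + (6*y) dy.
d(omega) = (-x) dx ∧ dy

For a 1-form omega = sum_i f_i dx_i, the exterior derivative is
  d(omega) = sum_{i < j} (∂f_j/∂x_i - ∂f_i/∂x_j) dx_i ∧ dx_j.
  coefficient of dx ∧ dy: ∂f_2/∂x - ∂f_1/∂y = ∂(6*y)/∂x - ∂(-3*x^2 + x*y - 3)/∂y = -x
Assembling: d(omega) = (-x) dx ∧ dy.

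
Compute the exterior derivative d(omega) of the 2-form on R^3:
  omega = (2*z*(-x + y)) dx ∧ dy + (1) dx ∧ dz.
d(omega) = (-2*x + 2*y) dx ∧ dy ∧ dz

For a 2-form omega = sum_{i<j} g_{ij} dx_i ∧ dx_j, the exterior derivative is
  d(omega) = sum_{i<j} d(g_{ij}) ∧ dx_i ∧ dx_j = sum_{i<j, k} (∂g_{ij}/∂x_k) dx_k ∧ dx_i ∧ dx_j.
Expand each term, using dx_k ∧ dx_i ∧ dx_j = sgn(permutation) dx_{(a)} ∧ dx_{(b)} ∧ dx_{(c)} with (a < b < c) sorted:
  d(2*z*(-x + y)) includes (∂/∂z)(2*z*(-x + y)) dz = (-2*x + 2*y) dz, which multiplied by dx ∧ dy gives (-2*x + 2*y) dx ∧ dy ∧ dz
Collecting like 3-forms: d(omega) = (-2*x + 2*y) dx ∧ dy ∧ dz.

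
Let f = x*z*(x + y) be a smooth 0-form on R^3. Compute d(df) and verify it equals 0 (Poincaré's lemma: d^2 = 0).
d(df) = 0

Step 1: df = sum_i (∂f/∂x_i) dx_i = (z*(2*x + y)) dx + (x*z) dy + (x*(x + y)) dz.
Step 2: Apply d again. Using the 1-form formula, the coefficient of dx ∧ dy in d(df) is ∂^2 f/∂x ∂y - ∂^2 f/∂y ∂x = (z) - (z) = 0 (equality of mixed partials for smooth f).
Similarly for dx ∧ dz and dy ∧ dz — all coefficients vanish. So d(df) = 0.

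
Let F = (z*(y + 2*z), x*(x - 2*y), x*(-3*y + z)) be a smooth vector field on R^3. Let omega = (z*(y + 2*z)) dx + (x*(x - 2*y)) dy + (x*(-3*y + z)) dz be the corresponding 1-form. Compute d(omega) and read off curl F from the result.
d(omega) = (-3*x) dy ∧ dz + (4*y + 3*z) dz ∧ dx + (2*x - 2*y - z) dx ∧ dy; curl F = (-3*x, 4*y + 3*z, 2*x - 2*y - z)

d omega = sum_{i<j} (∂f_j/∂x_i - ∂f_i/∂x_j) dx_i ∧ dx_j. Under the identification (dy ∧ dz, dz ∧ dx, dx ∧ dy) ↔ (e_x, e_y, e_z), the coefficients are exactly the components of curl F. Compute:
  ∂R/∂y - ∂Q/∂z = (-3*x) - (0) = -3*x
  ∂P/∂z - ∂R/∂x = (y + 4*z) - (-3*y + z) = 4*y + 3*z
  ∂Q/∂x - ∂P/∂y = (2*x - 2*y) - (z) = 2*x - 2*y - z.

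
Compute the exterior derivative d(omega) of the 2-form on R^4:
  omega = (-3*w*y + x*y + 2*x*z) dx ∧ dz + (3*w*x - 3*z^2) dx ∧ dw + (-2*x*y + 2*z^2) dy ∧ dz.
d(omega) = (3*w - x - 2*y) dx ∧ dy ∧ dz + (-3*y + 6*z) dx ∧ dz ∧ dw

For a 2-form omega = sum_{i<j} g_{ij} dx_i ∧ dx_j, the exterior derivative is
  d(omega) = sum_{i<j} d(g_{ij}) ∧ dx_i ∧ dx_j = sum_{i<j, k} (∂g_{ij}/∂x_k) dx_k ∧ dx_i ∧ dx_j.
Expand each term, using dx_k ∧ dx_i ∧ dx_j = sgn(permutation) dx_{(a)} ∧ dx_{(b)} ∧ dx_{(c)} with (a < b < c) sorted:
  d(-3*w*y + x*y + 2*x*z) includes (∂/∂y)(-3*w*y + x*y + 2*x*z) dy = (-3*w + x) dy, which multiplied by dx ∧ dz gives (3*w - x) dx ∧ dy ∧ dz
  d(-3*w*y + x*y + 2*x*z) includes (∂/∂w)(-3*w*y + x*y + 2*x*z) dw = (-3*y) dw, which multiplied by dx ∧ dz gives (-3*y) dx ∧ dz ∧ dw
  d(3*w*x - 3*z^2) includes (∂/∂z)(3*w*x - 3*z^2) dz = (-6*z) dz, which multiplied by dx ∧ dw gives (6*z) dx ∧ dz ∧ dw
  d(-2*x*y + 2*z^2) includes (∂/∂x)(-2*x*y + 2*z^2) dx = (-2*y) dx, which multiplied by dy ∧ dz gives (-2*y) dx ∧ dy ∧ dz
Collecting like 3-forms: d(omega) = (3*w - x - 2*y) dx ∧ dy ∧ dz + (-3*y + 6*z) dx ∧ dz ∧ dw.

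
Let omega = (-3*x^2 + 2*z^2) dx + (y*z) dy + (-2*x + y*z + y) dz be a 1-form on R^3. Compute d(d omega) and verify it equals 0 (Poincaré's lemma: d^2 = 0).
d(d omega) = 0

Step 1: d omega = sum_{i<j} (∂f_j/∂x_i - ∂f_i/∂x_j) dx_i ∧ dx_j:
  coeff of dx ∧ dy: 0
  coeff of dx ∧ dz: -4*z - 2
  coeff of dy ∧ dz: -y + z + 1
Step 2: Apply d again to each 2-form coefficient. The only possible 3-form in R^3 is dx ∧ dy ∧ dz, with coefficient
  ∂(coeff of dy∧dz)/∂x - ∂(coeff of dx∧dz)/∂y + ∂(coeff of dx∧dy)/∂z
  = ∂/∂x (-y + z + 1) - ∂/∂y (-4*z - 2) + ∂/∂z (0).
Each of these terms simplifies to sums of mixed partials that cancel in pairs. The result is 0 (by equality of mixed partials for smooth functions — Schwarz / Clairaut).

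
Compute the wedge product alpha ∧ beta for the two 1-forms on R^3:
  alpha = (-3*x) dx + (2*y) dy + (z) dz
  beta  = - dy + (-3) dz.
alpha ∧ beta = (3*x) dx ∧ dy + (9*x) dx ∧ dz + (-6*y + z) dy ∧ dz

Distribute the wedge, using dx_i ∧ dx_j = -dx_j ∧ dx_i and dx_i ∧ dx_i = 0. For each pair (i, j) with i < j, the coefficient of dx_i ∧ dx_j in alpha ∧ beta is (alpha_i * beta_j - alpha_j * beta_i). Collecting: alpha ∧ beta = (3*x) dx ∧ dy + (9*x) dx ∧ dz + (-6*y + z) dy ∧ dz.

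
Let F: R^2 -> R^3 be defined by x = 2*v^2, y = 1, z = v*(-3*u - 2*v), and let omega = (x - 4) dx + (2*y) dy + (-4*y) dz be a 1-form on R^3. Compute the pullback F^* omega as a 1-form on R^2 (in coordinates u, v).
F^* omega = (12*v) du + (12*u + 8*v^3) dv

Using F^*(f dg) = (f ∘ F) d(g ∘ F), substitute each coordinate x_i by F_i(u, v) in f_i, and replace dx_i by d F_i = (∂F_i/∂u) du + (∂F_i/∂v) dv.
  For the x component: f_1(F) = 2*v^2 - 4; d F_1 = (0) du + (4*v) dv
  For the y component: f_2(F) = 2; d F_2 = (0) du + (0) dv
  For the z component: f_3(F) = -4; d F_3 = (-3*v) du + (-3*u - 4*v) dv
Combining and collecting du, dv coefficients:
  coeff of du: 12*v
  coeff of dv: 12*u + 8*v^3
F^* omega = (12*v) du + (12*u + 8*v^3) dv.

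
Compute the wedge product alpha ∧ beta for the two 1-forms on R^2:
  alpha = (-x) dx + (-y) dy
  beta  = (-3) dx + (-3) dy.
alpha ∧ beta = (3*x - 3*y) dx ∧ dy

Distribute the wedge, using dx_i ∧ dx_j = -dx_j ∧ dx_i and dx_i ∧ dx_i = 0. For each pair (i, j) with i < j, the coefficient of dx_i ∧ dx_j in alpha ∧ beta is (alpha_i * beta_j - alpha_j * beta_i). Collecting: alpha ∧ beta = (3*x - 3*y) dx ∧ dy.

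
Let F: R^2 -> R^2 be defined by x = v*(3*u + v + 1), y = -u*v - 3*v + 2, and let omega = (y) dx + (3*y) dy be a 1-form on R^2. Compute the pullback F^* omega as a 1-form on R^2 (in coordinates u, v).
F^* omega = (-2*u*v^2 + 8*u*v - 6*v^2 + 28*v - 16) dv

Using F^*(f dg) = (f ∘ F) d(g ∘ F), substitute each coordinate x_i by F_i(u, v) in f_i, and replace dx_i by d F_i = (∂F_i/∂u) du + (∂F_i/∂v) dv.
  For the x component: f_1(F) = -u*v - 3*v + 2; d F_1 = (3*v) du + (3*u + 2*v + 1) dv
  For the y component: f_2(F) = -3*u*v - 9*v + 6; d F_2 = (-v) du + (-u - 3) dv
Combining and collecting du, dv coefficients:
  coeff of du: 0
  coeff of dv: -2*u*v^2 + 8*u*v - 6*v^2 + 28*v - 16
F^* omega = (-2*u*v^2 + 8*u*v - 6*v^2 + 28*v - 16) dv.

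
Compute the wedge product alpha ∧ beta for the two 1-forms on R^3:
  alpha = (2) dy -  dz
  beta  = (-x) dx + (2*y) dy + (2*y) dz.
alpha ∧ beta = (2*x) dx ∧ dy + (6*y) dy ∧ dz + (-x) dx ∧ dz

Distribute the wedge, using dx_i ∧ dx_j = -dx_j ∧ dx_i and dx_i ∧ dx_i = 0. For each pair (i, j) with i < j, the coefficient of dx_i ∧ dx_j in alpha ∧ beta is (alpha_i * beta_j - alpha_j * beta_i). Collecting: alpha ∧ beta = (2*x) dx ∧ dy + (6*y) dy ∧ dz + (-x) dx ∧ dz.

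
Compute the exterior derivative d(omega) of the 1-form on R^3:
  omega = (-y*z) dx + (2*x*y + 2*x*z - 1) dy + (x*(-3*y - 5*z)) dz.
d(omega) = (2*y + 3*z) dx ∧ dy + (-2*y - 5*z) dx ∧ dz + (-5*x) dy ∧ dz

For a 1-form omega = sum_i f_i dx_i, the exterior derivative is
  d(omega) = sum_{i < j} (∂f_j/∂x_i - ∂f_i/∂x_j) dx_i ∧ dx_j.
  coefficient of dx ∧ dy: ∂f_2/∂x - ∂f_1/∂y = ∂(2*x*y + 2*x*z - 1)/∂x - ∂(-y*z)/∂y = 2*y + 3*z
  coefficient of dx ∧ dz: ∂f_3/∂x - ∂f_1/∂z = ∂(x*(-3*y - 5*z))/∂x - ∂(-y*z)/∂z = -2*y - 5*z
  coefficient of dy ∧ dz: ∂f_3/∂y - ∂f_2/∂z = ∂(x*(-3*y - 5*z))/∂y - ∂(2*x*y + 2*x*z - 1)/∂z = -5*x
Assembling: d(omega) = (2*y + 3*z) dx ∧ dy + (-2*y - 5*z) dx ∧ dz + (-5*x) dy ∧ dz.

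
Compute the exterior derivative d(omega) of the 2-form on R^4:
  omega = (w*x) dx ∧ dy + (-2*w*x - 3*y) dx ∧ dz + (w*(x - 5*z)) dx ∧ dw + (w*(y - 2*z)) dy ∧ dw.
d(omega) = (x) dx ∧ dy ∧ dw + (3) dx ∧ dy ∧ dz + (5*w - 2*x) dx ∧ dz ∧ dw + (2*w) dy ∧ dz ∧ dw

For a 2-form omega = sum_{i<j} g_{ij} dx_i ∧ dx_j, the exterior derivative is
  d(omega) = sum_{i<j} d(g_{ij}) ∧ dx_i ∧ dx_j = sum_{i<j, k} (∂g_{ij}/∂x_k) dx_k ∧ dx_i ∧ dx_j.
Expand each term, using dx_k ∧ dx_i ∧ dx_j = sgn(permutation) dx_{(a)} ∧ dx_{(b)} ∧ dx_{(c)} with (a < b < c) sorted:
  d(w*x) includes (∂/∂w)(w*x) dw = (x) dw, which multiplied by dx ∧ dy gives (x) dx ∧ dy ∧ dw
  d(-2*w*x - 3*y) includes (∂/∂y)(-2*w*x - 3*y) dy = (-3) dy, which multiplied by dx ∧ dz gives (3) dx ∧ dy ∧ dz
  d(-2*w*x - 3*y) includes (∂/∂w)(-2*w*x - 3*y) dw = (-2*x) dw, which multiplied by dx ∧ dz gives (-2*x) dx ∧ dz ∧ dw
  d(w*(x - 5*z)) includes (∂/∂z)(w*(x - 5*z)) dz = (-5*w) dz, which multiplied by dx ∧ dw gives (5*w) dx ∧ dz ∧ dw
  d(w*(y - 2*z)) includes (∂/∂z)(w*(y - 2*z)) dz = (-2*w) dz, which multiplied by dy ∧ dw gives (2*w) dy ∧ dz ∧ dw
Collecting like 3-forms: d(omega) = (x) dx ∧ dy ∧ dw + (3) dx ∧ dy ∧ dz + (5*w - 2*x) dx ∧ dz ∧ dw + (2*w) dy ∧ dz ∧ dw.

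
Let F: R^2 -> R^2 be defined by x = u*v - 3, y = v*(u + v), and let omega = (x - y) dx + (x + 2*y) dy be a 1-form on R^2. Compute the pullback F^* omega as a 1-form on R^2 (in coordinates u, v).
F^* omega = (v*(3*u*v + v^2 - 6)) du + (3*u^2*v + 7*u*v^2 - 6*u + 4*v^3 - 6*v) dv

Using F^*(f dg) = (f ∘ F) d(g ∘ F), substitute each coordinate x_i by F_i(u, v) in f_i, and replace dx_i by d F_i = (∂F_i/∂u) du + (∂F_i/∂v) dv.
  For the x component: f_1(F) = -v^2 - 3; d F_1 = (v) du + (u) dv
  For the y component: f_2(F) = 3*u*v + 2*v^2 - 3; d F_2 = (v) du + (u + 2*v) dv
Combining and collecting du, dv coefficients:
  coeff of du: v*(3*u*v + v^2 - 6)
  coeff of dv: 3*u^2*v + 7*u*v^2 - 6*u + 4*v^3 - 6*v
F^* omega = (v*(3*u*v + v^2 - 6)) du + (3*u^2*v + 7*u*v^2 - 6*u + 4*v^3 - 6*v) dv.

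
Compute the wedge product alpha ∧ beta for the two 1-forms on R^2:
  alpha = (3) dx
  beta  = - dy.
alpha ∧ beta = (-3) dx ∧ dy

Distribute the wedge, using dx_i ∧ dx_j = -dx_j ∧ dx_i and dx_i ∧ dx_i = 0. For each pair (i, j) with i < j, the coefficient of dx_i ∧ dx_j in alpha ∧ beta is (alpha_i * beta_j - alpha_j * beta_i). Collecting: alpha ∧ beta = (-3) dx ∧ dy.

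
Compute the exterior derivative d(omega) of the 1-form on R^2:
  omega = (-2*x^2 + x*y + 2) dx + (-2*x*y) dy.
d(omega) = (-x - 2*y) dx ∧ dy

For a 1-form omega = sum_i f_i dx_i, the exterior derivative is
  d(omega) = sum_{i < j} (∂f_j/∂x_i - ∂f_i/∂x_j) dx_i ∧ dx_j.
  coefficient of dx ∧ dy: ∂f_2/∂x - ∂f_1/∂y = ∂(-2*x*y)/∂x - ∂(-2*x^2 + x*y + 2)/∂y = -x - 2*y
Assembling: d(omega) = (-x - 2*y) dx ∧ dy.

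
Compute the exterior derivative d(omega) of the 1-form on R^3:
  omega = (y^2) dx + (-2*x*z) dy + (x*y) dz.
d(omega) = (-2*y - 2*z) dx ∧ dy + (y) dx ∧ dz + (3*x) dy ∧ dz

For a 1-form omega = sum_i f_i dx_i, the exterior derivative is
  d(omega) = sum_{i < j} (∂f_j/∂x_i - ∂f_i/∂x_j) dx_i ∧ dx_j.
  coefficient of dx ∧ dy: ∂f_2/∂x - ∂f_1/∂y = ∂(-2*x*z)/∂x - ∂(y^2)/∂y = -2*y - 2*z
  coefficient of dx ∧ dz: ∂f_3/∂x - ∂f_1/∂z = ∂(x*y)/∂x - ∂(y^2)/∂z = y
  coefficient of dy ∧ dz: ∂f_3/∂y - ∂f_2/∂z = ∂(x*y)/∂y - ∂(-2*x*z)/∂z = 3*x
Assembling: d(omega) = (-2*y - 2*z) dx ∧ dy + (y) dx ∧ dz + (3*x) dy ∧ dz.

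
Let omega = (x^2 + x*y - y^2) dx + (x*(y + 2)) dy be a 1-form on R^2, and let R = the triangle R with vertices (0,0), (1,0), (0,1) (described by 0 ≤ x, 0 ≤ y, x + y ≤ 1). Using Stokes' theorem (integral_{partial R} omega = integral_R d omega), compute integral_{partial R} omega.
integral_(partial R) omega = 4/3

Stokes: integral_partial_R omega = integral_R d omega with d omega = (∂Q/∂x - ∂P/∂y) dx ∧ dy.
  ∂Q/∂x = y + 2
  ∂P/∂y = x - 2*y
  integrand = ∂Q/∂x - ∂P/∂y = -x + 3*y + 2.
Integrating over R: integral_0^1 integral_0^{1-x} (-x + 3*y + 2) dy dx = 4/3.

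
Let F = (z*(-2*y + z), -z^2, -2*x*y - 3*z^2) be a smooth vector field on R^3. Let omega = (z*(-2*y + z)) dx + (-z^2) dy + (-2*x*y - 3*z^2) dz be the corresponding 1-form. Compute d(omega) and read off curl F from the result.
d(omega) = (-2*x + 2*z) dy ∧ dz + (2*z) dz ∧ dx + (2*z) dx ∧ dy; curl F = (-2*x + 2*z, 2*z, 2*z)

d omega = sum_{i<j} (∂f_j/∂x_i - ∂f_i/∂x_j) dx_i ∧ dx_j. Under the identification (dy ∧ dz, dz ∧ dx, dx ∧ dy) ↔ (e_x, e_y, e_z), the coefficients are exactly the components of curl F. Compute:
  ∂R/∂y - ∂Q/∂z = (-2*x) - (-2*z) = -2*x + 2*z
  ∂P/∂z - ∂R/∂x = (-2*y + 2*z) - (-2*y) = 2*z
  ∂Q/∂x - ∂P/∂y = (0) - (-2*z) = 2*z.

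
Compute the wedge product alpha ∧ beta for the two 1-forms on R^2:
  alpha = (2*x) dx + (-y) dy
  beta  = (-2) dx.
alpha ∧ beta = (-2*y) dx ∧ dy

Distribute the wedge, using dx_i ∧ dx_j = -dx_j ∧ dx_i and dx_i ∧ dx_i = 0. For each pair (i, j) with i < j, the coefficient of dx_i ∧ dx_j in alpha ∧ beta is (alpha_i * beta_j - alpha_j * beta_i). Collecting: alpha ∧ beta = (-2*y) dx ∧ dy.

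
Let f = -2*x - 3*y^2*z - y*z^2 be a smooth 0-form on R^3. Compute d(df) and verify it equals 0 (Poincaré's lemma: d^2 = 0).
d(df) = 0

Step 1: df = sum_i (∂f/∂x_i) dx_i = (-2) dx + (z*(-6*y - z)) dy + (y*(-3*y - 2*z)) dz.
Step 2: Apply d again. Using the 1-form formula, the coefficient of dx ∧ dy in d(df) is ∂^2 f/∂x ∂y - ∂^2 f/∂y ∂x = (0) - (0) = 0 (equality of mixed partials for smooth f).
Similarly for dx ∧ dz and dy ∧ dz — all coefficients vanish. So d(df) = 0.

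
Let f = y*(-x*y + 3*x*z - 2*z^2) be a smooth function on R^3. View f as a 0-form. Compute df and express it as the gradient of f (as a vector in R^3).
df = (y*(-y + 3*z)) dx + (-2*x*y + 3*x*z - 2*z^2) dy + (y*(3*x - 4*z)) dz; grad f = (y*(-y + 3*z), -2*x*y + 3*x*z - 2*z^2, y*(3*x - 4*z))

For a 0-form f, d f = (∂f/∂x) dx + (∂f/∂y) dy + (∂f/∂z) dz. The components of the vector representation are exactly the entries of grad f in Cartesian coordinates:
  ∂f/∂x = y*(-y + 3*z)
  ∂f/∂y = -2*x*y + 3*x*z - 2*z^2
  ∂f/∂z = y*(3*x - 4*z).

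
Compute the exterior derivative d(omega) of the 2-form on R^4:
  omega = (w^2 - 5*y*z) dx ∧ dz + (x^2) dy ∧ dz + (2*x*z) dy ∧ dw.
d(omega) = (2*x + 5*z) dx ∧ dy ∧ dz + (2*w) dx ∧ dz ∧ dw + (2*z) dx ∧ dy ∧ dw + (-2*x) dy ∧ dz ∧ dw

For a 2-form omega = sum_{i<j} g_{ij} dx_i ∧ dx_j, the exterior derivative is
  d(omega) = sum_{i<j} d(g_{ij}) ∧ dx_i ∧ dx_j = sum_{i<j, k} (∂g_{ij}/∂x_k) dx_k ∧ dx_i ∧ dx_j.
Expand each term, using dx_k ∧ dx_i ∧ dx_j = sgn(permutation) dx_{(a)} ∧ dx_{(b)} ∧ dx_{(c)} with (a < b < c) sorted:
  d(w^2 - 5*y*z) includes (∂/∂y)(w^2 - 5*y*z) dy = (-5*z) dy, which multiplied by dx ∧ dz gives (5*z) dx ∧ dy ∧ dz
  d(w^2 - 5*y*z) includes (∂/∂w)(w^2 - 5*y*z) dw = (2*w) dw, which multiplied by dx ∧ dz gives (2*w) dx ∧ dz ∧ dw
  d(x^2) includes (∂/∂x)(x^2) dx = (2*x) dx, which multiplied by dy ∧ dz gives (2*x) dx ∧ dy ∧ dz
  d(2*x*z) includes (∂/∂x)(2*x*z) dx = (2*z) dx, which multiplied by dy ∧ dw gives (2*z) dx ∧ dy ∧ dw
  d(2*x*z) includes (∂/∂z)(2*x*z) dz = (2*x) dz, which multiplied by dy ∧ dw gives (-2*x) dy ∧ dz ∧ dw
Collecting like 3-forms: d(omega) = (2*x + 5*z) dx ∧ dy ∧ dz + (2*w) dx ∧ dz ∧ dw + (2*z) dx ∧ dy ∧ dw + (-2*x) dy ∧ dz ∧ dw.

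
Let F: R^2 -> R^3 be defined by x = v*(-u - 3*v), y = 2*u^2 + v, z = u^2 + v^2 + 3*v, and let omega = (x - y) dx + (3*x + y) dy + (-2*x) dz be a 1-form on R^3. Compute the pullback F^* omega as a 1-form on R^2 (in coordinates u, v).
F^* omega = (8*u^3 - 6*u^2*v - 23*u*v^2 + 4*u*v + 3*v^3 + v^2) du + (2*u^3 + 13*u^2*v + 2*u^2 + 13*u*v^2 + 4*u*v + 30*v^3 + 15*v^2 + v) dv

Using F^*(f dg) = (f ∘ F) d(g ∘ F), substitute each coordinate x_i by F_i(u, v) in f_i, and replace dx_i by d F_i = (∂F_i/∂u) du + (∂F_i/∂v) dv.
  For the x component: f_1(F) = -2*u^2 - u*v - 3*v^2 - v; d F_1 = (-v) du + (-u - 6*v) dv
  For the y component: f_2(F) = 2*u^2 - 3*u*v - 9*v^2 + v; d F_2 = (4*u) du + (1) dv
  For the z component: f_3(F) = 2*v*(u + 3*v); d F_3 = (2*u) du + (2*v + 3) dv
Combining and collecting du, dv coefficients:
  coeff of du: 8*u^3 - 6*u^2*v - 23*u*v^2 + 4*u*v + 3*v^3 + v^2
  coeff of dv: 2*u^3 + 13*u^2*v + 2*u^2 + 13*u*v^2 + 4*u*v + 30*v^3 + 15*v^2 + v
F^* omega = (8*u^3 - 6*u^2*v - 23*u*v^2 + 4*u*v + 3*v^3 + v^2) du + (2*u^3 + 13*u^2*v + 2*u^2 + 13*u*v^2 + 4*u*v + 30*v^3 + 15*v^2 + v) dv.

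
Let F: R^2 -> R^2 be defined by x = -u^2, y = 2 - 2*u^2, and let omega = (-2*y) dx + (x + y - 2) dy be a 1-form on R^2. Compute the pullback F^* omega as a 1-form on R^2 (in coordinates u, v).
F^* omega = (4*u*(u^2 + 2)) du

Using F^*(f dg) = (f ∘ F) d(g ∘ F), substitute each coordinate x_i by F_i(u, v) in f_i, and replace dx_i by d F_i = (∂F_i/∂u) du + (∂F_i/∂v) dv.
  For the x component: f_1(F) = 4*u^2 - 4; d F_1 = (-2*u) du + (0) dv
  For the y component: f_2(F) = -3*u^2; d F_2 = (-4*u) du + (0) dv
Combining and collecting du, dv coefficients:
  coeff of du: 4*u*(u^2 + 2)
  coeff of dv: 0
F^* omega = (4*u*(u^2 + 2)) du.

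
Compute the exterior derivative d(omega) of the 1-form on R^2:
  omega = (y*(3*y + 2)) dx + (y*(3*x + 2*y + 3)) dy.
d(omega) = (-3*y - 2) dx ∧ dy

For a 1-form omega = sum_i f_i dx_i, the exterior derivative is
  d(omega) = sum_{i < j} (∂f_j/∂x_i - ∂f_i/∂x_j) dx_i ∧ dx_j.
  coefficient of dx ∧ dy: ∂f_2/∂x - ∂f_1/∂y = ∂(y*(3*x + 2*y + 3))/∂x - ∂(y*(3*y + 2))/∂y = -3*y - 2
Assembling: d(omega) = (-3*y - 2) dx ∧ dy.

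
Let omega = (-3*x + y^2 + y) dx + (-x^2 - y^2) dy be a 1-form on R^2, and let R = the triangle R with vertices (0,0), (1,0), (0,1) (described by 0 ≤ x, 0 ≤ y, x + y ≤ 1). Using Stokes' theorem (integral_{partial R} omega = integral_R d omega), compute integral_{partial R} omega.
integral_(partial R) omega = -7/6

Stokes: integral_partial_R omega = integral_R d omega with d omega = (∂Q/∂x - ∂P/∂y) dx ∧ dy.
  ∂Q/∂x = -2*x
  ∂P/∂y = 2*y + 1
  integrand = ∂Q/∂x - ∂P/∂y = -2*x - 2*y - 1.
Integrating over R: integral_0^1 integral_0^{1-x} (-2*x - 2*y - 1) dy dx = -7/6.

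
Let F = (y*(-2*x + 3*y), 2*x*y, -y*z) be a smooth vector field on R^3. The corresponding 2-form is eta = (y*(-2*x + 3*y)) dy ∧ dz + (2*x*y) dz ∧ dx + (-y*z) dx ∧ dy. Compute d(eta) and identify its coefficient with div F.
d(eta) = (2*x - 3*y) dx ∧ dy ∧ dz; div F = 2*x - 3*y

For a 2-form in R^3 of the form above, applying d gives a 3-form with coefficient ∂P/∂x + ∂Q/∂y + ∂R/∂z:
  ∂P/∂x = -2*y
  ∂Q/∂y = 2*x
  ∂R/∂z = -y
Sum = 2*x - 3*y, which is exactly div F.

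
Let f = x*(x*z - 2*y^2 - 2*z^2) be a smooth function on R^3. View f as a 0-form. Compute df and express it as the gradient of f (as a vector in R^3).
df = (2*x*z - 2*y^2 - 2*z^2) dx + (-4*x*y) dy + (x*(x - 4*z)) dz; grad f = (2*x*z - 2*y^2 - 2*z^2, -4*x*y, x*(x - 4*z))

For a 0-form f, d f = (∂f/∂x) dx + (∂f/∂y) dy + (∂f/∂z) dz. The components of the vector representation are exactly the entries of grad f in Cartesian coordinates:
  ∂f/∂x = 2*x*z - 2*y^2 - 2*z^2
  ∂f/∂y = -4*x*y
  ∂f/∂z = x*(x - 4*z).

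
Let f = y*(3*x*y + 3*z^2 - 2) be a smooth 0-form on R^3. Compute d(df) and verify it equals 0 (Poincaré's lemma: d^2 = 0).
d(df) = 0

Step 1: df = sum_i (∂f/∂x_i) dx_i = (3*y^2) dx + (6*x*y + 3*z^2 - 2) dy + (6*y*z) dz.
Step 2: Apply d again. Using the 1-form formula, the coefficient of dx ∧ dy in d(df) is ∂^2 f/∂x ∂y - ∂^2 f/∂y ∂x = (6*y) - (6*y) = 0 (equality of mixed partials for smooth f).
Similarly for dx ∧ dz and dy ∧ dz — all coefficients vanish. So d(df) = 0.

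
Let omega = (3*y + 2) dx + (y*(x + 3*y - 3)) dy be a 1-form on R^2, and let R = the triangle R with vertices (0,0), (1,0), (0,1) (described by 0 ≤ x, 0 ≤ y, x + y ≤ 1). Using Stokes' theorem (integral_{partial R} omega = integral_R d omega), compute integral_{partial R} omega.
integral_(partial R) omega = -4/3

Stokes: integral_partial_R omega = integral_R d omega with d omega = (∂Q/∂x - ∂P/∂y) dx ∧ dy.
  ∂Q/∂x = y
  ∂P/∂y = 3
  integrand = ∂Q/∂x - ∂P/∂y = y - 3.
Integrating over R: integral_0^1 integral_0^{1-x} (y - 3) dy dx = -4/3.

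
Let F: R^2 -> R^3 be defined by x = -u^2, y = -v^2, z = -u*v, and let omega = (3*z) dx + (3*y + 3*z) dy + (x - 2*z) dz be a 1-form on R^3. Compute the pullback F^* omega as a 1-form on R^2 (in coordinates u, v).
F^* omega = (u*v*(7*u - 2*v)) du + (u^3 - 2*u^2*v + 6*u*v^2 + 6*v^3) dv

Using F^*(f dg) = (f ∘ F) d(g ∘ F), substitute each coordinate x_i by F_i(u, v) in f_i, and replace dx_i by d F_i = (∂F_i/∂u) du + (∂F_i/∂v) dv.
  For the x component: f_1(F) = -3*u*v; d F_1 = (-2*u) du + (0) dv
  For the y component: f_2(F) = 3*v*(-u - v); d F_2 = (0) du + (-2*v) dv
  For the z component: f_3(F) = u*(-u + 2*v); d F_3 = (-v) du + (-u) dv
Combining and collecting du, dv coefficients:
  coeff of du: u*v*(7*u - 2*v)
  coeff of dv: u^3 - 2*u^2*v + 6*u*v^2 + 6*v^3
F^* omega = (u*v*(7*u - 2*v)) du + (u^3 - 2*u^2*v + 6*u*v^2 + 6*v^3) dv.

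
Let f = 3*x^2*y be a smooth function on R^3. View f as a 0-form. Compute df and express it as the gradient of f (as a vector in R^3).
df = (6*x*y) dx + (3*x^2) dy + (0) dz; grad f = (6*x*y, 3*x^2, 0)

For a 0-form f, d f = (∂f/∂x) dx + (∂f/∂y) dy + (∂f/∂z) dz. The components of the vector representation are exactly the entries of grad f in Cartesian coordinates:
  ∂f/∂x = 6*x*y
  ∂f/∂y = 3*x^2
  ∂f/∂z = 0.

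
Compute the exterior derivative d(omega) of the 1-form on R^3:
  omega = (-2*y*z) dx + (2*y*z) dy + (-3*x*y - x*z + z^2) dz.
d(omega) = (2*z) dx ∧ dy + (-y - z) dx ∧ dz + (-3*x - 2*y) dy ∧ dz

For a 1-form omega = sum_i f_i dx_i, the exterior derivative is
  d(omega) = sum_{i < j} (∂f_j/∂x_i - ∂f_i/∂x_j) dx_i ∧ dx_j.
  coefficient of dx ∧ dy: ∂f_2/∂x - ∂f_1/∂y = ∂(2*y*z)/∂x - ∂(-2*y*z)/∂y = 2*z
  coefficient of dx ∧ dz: ∂f_3/∂x - ∂f_1/∂z = ∂(-3*x*y - x*z + z^2)/∂x - ∂(-2*y*z)/∂z = -y - z
  coefficient of dy ∧ dz: ∂f_3/∂y - ∂f_2/∂z = ∂(-3*x*y - x*z + z^2)/∂y - ∂(2*y*z)/∂z = -3*x - 2*y
Assembling: d(omega) = (2*z) dx ∧ dy + (-y - z) dx ∧ dz + (-3*x - 2*y) dy ∧ dz.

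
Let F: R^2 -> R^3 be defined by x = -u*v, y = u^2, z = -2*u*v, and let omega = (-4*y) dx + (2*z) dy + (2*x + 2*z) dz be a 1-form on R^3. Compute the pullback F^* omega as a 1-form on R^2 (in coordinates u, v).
F^* omega = (4*u*v*(-u + 3*v)) du + (4*u^2*(u + 3*v)) dv

Using F^*(f dg) = (f ∘ F) d(g ∘ F), substitute each coordinate x_i by F_i(u, v) in f_i, and replace dx_i by d F_i = (∂F_i/∂u) du + (∂F_i/∂v) dv.
  For the x component: f_1(F) = -4*u^2; d F_1 = (-v) du + (-u) dv
  For the y component: f_2(F) = -4*u*v; d F_2 = (2*u) du + (0) dv
  For the z component: f_3(F) = -6*u*v; d F_3 = (-2*v) du + (-2*u) dv
Combining and collecting du, dv coefficients:
  coeff of du: 4*u*v*(-u + 3*v)
  coeff of dv: 4*u^2*(u + 3*v)
F^* omega = (4*u*v*(-u + 3*v)) du + (4*u^2*(u + 3*v)) dv.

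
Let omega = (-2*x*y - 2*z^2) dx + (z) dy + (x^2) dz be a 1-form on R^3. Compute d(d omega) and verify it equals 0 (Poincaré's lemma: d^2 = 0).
d(d omega) = 0

Step 1: d omega = sum_{i<j} (∂f_j/∂x_i - ∂f_i/∂x_j) dx_i ∧ dx_j:
  coeff of dx ∧ dy: 2*x
  coeff of dx ∧ dz: 2*x + 4*z
  coeff of dy ∧ dz: -1
Step 2: Apply d again to each 2-form coefficient. The only possible 3-form in R^3 is dx ∧ dy ∧ dz, with coefficient
  ∂(coeff of dy∧dz)/∂x - ∂(coeff of dx∧dz)/∂y + ∂(coeff of dx∧dy)/∂z
  = ∂/∂x (-1) - ∂/∂y (2*x + 4*z) + ∂/∂z (2*x).
Each of these terms simplifies to sums of mixed partials that cancel in pairs. The result is 0 (by equality of mixed partials for smooth functions — Schwarz / Clairaut).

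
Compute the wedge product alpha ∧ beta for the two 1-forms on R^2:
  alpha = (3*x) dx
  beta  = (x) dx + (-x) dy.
alpha ∧ beta = (-3*x^2) dx ∧ dy

Distribute the wedge, using dx_i ∧ dx_j = -dx_j ∧ dx_i and dx_i ∧ dx_i = 0. For each pair (i, j) with i < j, the coefficient of dx_i ∧ dx_j in alpha ∧ beta is (alpha_i * beta_j - alpha_j * beta_i). Collecting: alpha ∧ beta = (-3*x^2) dx ∧ dy.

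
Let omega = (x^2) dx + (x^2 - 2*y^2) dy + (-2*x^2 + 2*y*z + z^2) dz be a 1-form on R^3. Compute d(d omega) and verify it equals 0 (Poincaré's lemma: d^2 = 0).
d(d omega) = 0

Step 1: d omega = sum_{i<j} (∂f_j/∂x_i - ∂f_i/∂x_j) dx_i ∧ dx_j:
  coeff of dx ∧ dy: 2*x
  coeff of dx ∧ dz: -4*x
  coeff of dy ∧ dz: 2*z
Step 2: Apply d again to each 2-form coefficient. The only possible 3-form in R^3 is dx ∧ dy ∧ dz, with coefficient
  ∂(coeff of dy∧dz)/∂x - ∂(coeff of dx∧dz)/∂y + ∂(coeff of dx∧dy)/∂z
  = ∂/∂x (2*z) - ∂/∂y (-4*x) + ∂/∂z (2*x).
Each of these terms simplifies to sums of mixed partials that cancel in pairs. The result is 0 (by equality of mixed partials for smooth functions — Schwarz / Clairaut).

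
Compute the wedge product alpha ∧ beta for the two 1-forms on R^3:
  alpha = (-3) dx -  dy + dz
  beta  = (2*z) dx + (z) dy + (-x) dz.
alpha ∧ beta = (-z) dx ∧ dy + (3*x - 2*z) dx ∧ dz + (x - z) dy ∧ dz

Distribute the wedge, using dx_i ∧ dx_j = -dx_j ∧ dx_i and dx_i ∧ dx_i = 0. For each pair (i, j) with i < j, the coefficient of dx_i ∧ dx_j in alpha ∧ beta is (alpha_i * beta_j - alpha_j * beta_i). Collecting: alpha ∧ beta = (-z) dx ∧ dy + (3*x - 2*z) dx ∧ dz + (x - z) dy ∧ dz.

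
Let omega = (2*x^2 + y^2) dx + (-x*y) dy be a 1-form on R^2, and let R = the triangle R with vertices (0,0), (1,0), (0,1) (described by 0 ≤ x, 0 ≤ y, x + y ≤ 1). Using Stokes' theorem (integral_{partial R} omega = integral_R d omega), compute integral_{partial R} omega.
integral_(partial R) omega = -1/2

Stokes: integral_partial_R omega = integral_R d omega with d omega = (∂Q/∂x - ∂P/∂y) dx ∧ dy.
  ∂Q/∂x = -y
  ∂P/∂y = 2*y
  integrand = ∂Q/∂x - ∂P/∂y = -3*y.
Integrating over R: integral_0^1 integral_0^{1-x} (-3*y) dy dx = -1/2.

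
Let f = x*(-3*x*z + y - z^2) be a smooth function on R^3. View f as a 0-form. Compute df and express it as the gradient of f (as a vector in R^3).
df = (-6*x*z + y - z^2) dx + (x) dy + (x*(-3*x - 2*z)) dz; grad f = (-6*x*z + y - z^2, x, x*(-3*x - 2*z))

For a 0-form f, d f = (∂f/∂x) dx + (∂f/∂y) dy + (∂f/∂z) dz. The components of the vector representation are exactly the entries of grad f in Cartesian coordinates:
  ∂f/∂x = -6*x*z + y - z^2
  ∂f/∂y = x
  ∂f/∂z = x*(-3*x - 2*z).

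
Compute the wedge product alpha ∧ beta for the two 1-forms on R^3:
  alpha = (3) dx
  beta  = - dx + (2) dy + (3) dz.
alpha ∧ beta = (6) dx ∧ dy + (9) dx ∧ dz

Distribute the wedge, using dx_i ∧ dx_j = -dx_j ∧ dx_i and dx_i ∧ dx_i = 0. For each pair (i, j) with i < j, the coefficient of dx_i ∧ dx_j in alpha ∧ beta is (alpha_i * beta_j - alpha_j * beta_i). Collecting: alpha ∧ beta = (6) dx ∧ dy + (9) dx ∧ dz.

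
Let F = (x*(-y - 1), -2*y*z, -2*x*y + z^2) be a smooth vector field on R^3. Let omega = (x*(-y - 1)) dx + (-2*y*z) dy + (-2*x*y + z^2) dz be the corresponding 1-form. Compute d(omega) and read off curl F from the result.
d(omega) = (-2*x + 2*y) dy ∧ dz + (2*y) dz ∧ dx + (x) dx ∧ dy; curl F = (-2*x + 2*y, 2*y, x)

d omega = sum_{i<j} (∂f_j/∂x_i - ∂f_i/∂x_j) dx_i ∧ dx_j. Under the identification (dy ∧ dz, dz ∧ dx, dx ∧ dy) ↔ (e_x, e_y, e_z), the coefficients are exactly the components of curl F. Compute:
  ∂R/∂y - ∂Q/∂z = (-2*x) - (-2*y) = -2*x + 2*y
  ∂P/∂z - ∂R/∂x = (0) - (-2*y) = 2*y
  ∂Q/∂x - ∂P/∂y = (0) - (-x) = x.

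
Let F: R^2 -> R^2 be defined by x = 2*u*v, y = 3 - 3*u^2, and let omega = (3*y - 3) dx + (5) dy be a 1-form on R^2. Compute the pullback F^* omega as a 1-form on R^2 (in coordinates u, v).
F^* omega = (-18*u^2*v - 30*u + 12*v) du + (-18*u^3 + 12*u) dv

Using F^*(f dg) = (f ∘ F) d(g ∘ F), substitute each coordinate x_i by F_i(u, v) in f_i, and replace dx_i by d F_i = (∂F_i/∂u) du + (∂F_i/∂v) dv.
  For the x component: f_1(F) = 6 - 9*u^2; d F_1 = (2*v) du + (2*u) dv
  For the y component: f_2(F) = 5; d F_2 = (-6*u) du + (0) dv
Combining and collecting du, dv coefficients:
  coeff of du: -18*u^2*v - 30*u + 12*v
  coeff of dv: -18*u^3 + 12*u
F^* omega = (-18*u^2*v - 30*u + 12*v) du + (-18*u^3 + 12*u) dv.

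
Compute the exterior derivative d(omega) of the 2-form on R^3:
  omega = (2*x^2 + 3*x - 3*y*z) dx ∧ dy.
d(omega) = (-3*y) dx ∧ dy ∧ dz

For a 2-form omega = sum_{i<j} g_{ij} dx_i ∧ dx_j, the exterior derivative is
  d(omega) = sum_{i<j} d(g_{ij}) ∧ dx_i ∧ dx_j = sum_{i<j, k} (∂g_{ij}/∂x_k) dx_k ∧ dx_i ∧ dx_j.
Expand each term, using dx_k ∧ dx_i ∧ dx_j = sgn(permutation) dx_{(a)} ∧ dx_{(b)} ∧ dx_{(c)} with (a < b < c) sorted:
  d(2*x^2 + 3*x - 3*y*z) includes (∂/∂z)(2*x^2 + 3*x - 3*y*z) dz = (-3*y) dz, which multiplied by dx ∧ dy gives (-3*y) dx ∧ dy ∧ dz
Collecting like 3-forms: d(omega) = (-3*y) dx ∧ dy ∧ dz.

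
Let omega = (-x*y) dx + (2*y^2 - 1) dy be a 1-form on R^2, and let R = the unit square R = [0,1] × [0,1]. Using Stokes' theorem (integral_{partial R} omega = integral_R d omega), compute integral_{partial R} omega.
integral_(partial R) omega = 1/2

Stokes: integral_partial_R omega = integral_R d omega with d omega = (∂Q/∂x - ∂P/∂y) dx ∧ dy.
  ∂Q/∂x = 0
  ∂P/∂y = -x
  integrand = ∂Q/∂x - ∂P/∂y = x.
Integrating over R: integral_0^1 integral_0^1 (x) dx dy = 1/2.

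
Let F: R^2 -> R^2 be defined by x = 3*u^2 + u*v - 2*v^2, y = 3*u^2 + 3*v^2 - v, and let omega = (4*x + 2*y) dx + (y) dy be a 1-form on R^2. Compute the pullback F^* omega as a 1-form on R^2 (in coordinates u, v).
F^* omega = (126*u^3 + 42*u^2*v + 10*u*v^2 - 18*u*v - 2*v^3 - 2*v^2) du + (18*u^3 - 50*u^2*v - 3*u^2 - 18*u*v^2 - 2*u*v + 26*v^3 - v^2 + v) dv

Using F^*(f dg) = (f ∘ F) d(g ∘ F), substitute each coordinate x_i by F_i(u, v) in f_i, and replace dx_i by d F_i = (∂F_i/∂u) du + (∂F_i/∂v) dv.
  For the x component: f_1(F) = 18*u^2 + 4*u*v - 2*v^2 - 2*v; d F_1 = (6*u + v) du + (u - 4*v) dv
  For the y component: f_2(F) = 3*u^2 + 3*v^2 - v; d F_2 = (6*u) du + (6*v - 1) dv
Combining and collecting du, dv coefficients:
  coeff of du: 126*u^3 + 42*u^2*v + 10*u*v^2 - 18*u*v - 2*v^3 - 2*v^2
  coeff of dv: 18*u^3 - 50*u^2*v - 3*u^2 - 18*u*v^2 - 2*u*v + 26*v^3 - v^2 + v
F^* omega = (126*u^3 + 42*u^2*v + 10*u*v^2 - 18*u*v - 2*v^3 - 2*v^2) du + (18*u^3 - 50*u^2*v - 3*u^2 - 18*u*v^2 - 2*u*v + 26*v^3 - v^2 + v) dv.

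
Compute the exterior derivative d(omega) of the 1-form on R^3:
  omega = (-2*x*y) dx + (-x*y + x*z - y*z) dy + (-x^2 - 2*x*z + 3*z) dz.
d(omega) = (2*x - y + z) dx ∧ dy + (-2*x - 2*z) dx ∧ dz + (-x + y) dy ∧ dz

For a 1-form omega = sum_i f_i dx_i, the exterior derivative is
  d(omega) = sum_{i < j} (∂f_j/∂x_i - ∂f_i/∂x_j) dx_i ∧ dx_j.
  coefficient of dx ∧ dy: ∂f_2/∂x - ∂f_1/∂y = ∂(-x*y + x*z - y*z)/∂x - ∂(-2*x*y)/∂y = 2*x - y + z
  coefficient of dx ∧ dz: ∂f_3/∂x - ∂f_1/∂z = ∂(-x^2 - 2*x*z + 3*z)/∂x - ∂(-2*x*y)/∂z = -2*x - 2*z
  coefficient of dy ∧ dz: ∂f_3/∂y - ∂f_2/∂z = ∂(-x^2 - 2*x*z + 3*z)/∂y - ∂(-x*y + x*z - y*z)/∂z = -x + y
Assembling: d(omega) = (2*x - y + z) dx ∧ dy + (-2*x - 2*z) dx ∧ dz + (-x + y) dy ∧ dz.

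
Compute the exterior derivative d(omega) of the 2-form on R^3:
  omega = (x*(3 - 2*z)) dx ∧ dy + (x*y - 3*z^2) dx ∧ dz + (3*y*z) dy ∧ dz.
d(omega) = (-3*x) dx ∧ dy ∧ dz

For a 2-form omega = sum_{i<j} g_{ij} dx_i ∧ dx_j, the exterior derivative is
  d(omega) = sum_{i<j} d(g_{ij}) ∧ dx_i ∧ dx_j = sum_{i<j, k} (∂g_{ij}/∂x_k) dx_k ∧ dx_i ∧ dx_j.
Expand each term, using dx_k ∧ dx_i ∧ dx_j = sgn(permutation) dx_{(a)} ∧ dx_{(b)} ∧ dx_{(c)} with (a < b < c) sorted:
  d(x*(3 - 2*z)) includes (∂/∂z)(x*(3 - 2*z)) dz = (-2*x) dz, which multiplied by dx ∧ dy gives (-2*x) dx ∧ dy ∧ dz
  d(x*y - 3*z^2) includes (∂/∂y)(x*y - 3*z^2) dy = (x) dy, which multiplied by dx ∧ dz gives (-x) dx ∧ dy ∧ dz
Collecting like 3-forms: d(omega) = (-3*x) dx ∧ dy ∧ dz.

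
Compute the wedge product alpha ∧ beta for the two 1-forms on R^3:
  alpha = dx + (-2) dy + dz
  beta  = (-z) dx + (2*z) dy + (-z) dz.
alpha ∧ beta = 0

Distribute the wedge, using dx_i ∧ dx_j = -dx_j ∧ dx_i and dx_i ∧ dx_i = 0. For each pair (i, j) with i < j, the coefficient of dx_i ∧ dx_j in alpha ∧ beta is (alpha_i * beta_j - alpha_j * beta_i). Collecting: alpha ∧ beta = 0.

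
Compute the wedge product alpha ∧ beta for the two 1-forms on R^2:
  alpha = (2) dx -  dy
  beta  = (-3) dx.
alpha ∧ beta = (-3) dx ∧ dy

Distribute the wedge, using dx_i ∧ dx_j = -dx_j ∧ dx_i and dx_i ∧ dx_i = 0. For each pair (i, j) with i < j, the coefficient of dx_i ∧ dx_j in alpha ∧ beta is (alpha_i * beta_j - alpha_j * beta_i). Collecting: alpha ∧ beta = (-3) dx ∧ dy.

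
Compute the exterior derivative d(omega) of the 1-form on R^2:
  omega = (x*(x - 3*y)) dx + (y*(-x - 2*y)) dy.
d(omega) = (3*x - y) dx ∧ dy

For a 1-form omega = sum_i f_i dx_i, the exterior derivative is
  d(omega) = sum_{i < j} (∂f_j/∂x_i - ∂f_i/∂x_j) dx_i ∧ dx_j.
  coefficient of dx ∧ dy: ∂f_2/∂x - ∂f_1/∂y = ∂(y*(-x - 2*y))/∂x - ∂(x*(x - 3*y))/∂y = 3*x - y
Assembling: d(omega) = (3*x - y) dx ∧ dy.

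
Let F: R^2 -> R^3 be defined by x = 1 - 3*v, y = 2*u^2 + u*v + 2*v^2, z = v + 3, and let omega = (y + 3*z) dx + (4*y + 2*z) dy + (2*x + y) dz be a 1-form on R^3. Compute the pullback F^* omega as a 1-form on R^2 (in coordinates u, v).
F^* omega = (32*u^3 + 24*u^2*v + 36*u*v^2 + 8*u*v + 24*u + 8*v^3 + 2*v^2 + 6*v) du + (8*u^3 + 36*u^2*v - 4*u^2 + 24*u*v^2 + 6*u + 32*v^3 + 4*v^2 + 9*v - 25) dv

Using F^*(f dg) = (f ∘ F) d(g ∘ F), substitute each coordinate x_i by F_i(u, v) in f_i, and replace dx_i by d F_i = (∂F_i/∂u) du + (∂F_i/∂v) dv.
  For the x component: f_1(F) = 2*u^2 + u*v + 2*v^2 + 3*v + 9; d F_1 = (0) du + (-3) dv
  For the y component: f_2(F) = 8*u^2 + 4*u*v + 8*v^2 + 2*v + 6; d F_2 = (4*u + v) du + (u + 4*v) dv
  For the z component: f_3(F) = 2*u^2 + u*v + 2*v^2 - 6*v + 2; d F_3 = (0) du + (1) dv
Combining and collecting du, dv coefficients:
  coeff of du: 32*u^3 + 24*u^2*v + 36*u*v^2 + 8*u*v + 24*u + 8*v^3 + 2*v^2 + 6*v
  coeff of dv: 8*u^3 + 36*u^2*v - 4*u^2 + 24*u*v^2 + 6*u + 32*v^3 + 4*v^2 + 9*v - 25
F^* omega = (32*u^3 + 24*u^2*v + 36*u*v^2 + 8*u*v + 24*u + 8*v^3 + 2*v^2 + 6*v) du + (8*u^3 + 36*u^2*v - 4*u^2 + 24*u*v^2 + 6*u + 32*v^3 + 4*v^2 + 9*v - 25) dv.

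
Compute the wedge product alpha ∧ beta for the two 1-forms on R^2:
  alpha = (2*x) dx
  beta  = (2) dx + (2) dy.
alpha ∧ beta = (4*x) dx ∧ dy

Distribute the wedge, using dx_i ∧ dx_j = -dx_j ∧ dx_i and dx_i ∧ dx_i = 0. For each pair (i, j) with i < j, the coefficient of dx_i ∧ dx_j in alpha ∧ beta is (alpha_i * beta_j - alpha_j * beta_i). Collecting: alpha ∧ beta = (4*x) dx ∧ dy.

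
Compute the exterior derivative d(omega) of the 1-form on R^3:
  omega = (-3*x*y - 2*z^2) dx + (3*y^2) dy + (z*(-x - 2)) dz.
d(omega) = (3*x) dx ∧ dy + (3*z) dx ∧ dz

For a 1-form omega = sum_i f_i dx_i, the exterior derivative is
  d(omega) = sum_{i < j} (∂f_j/∂x_i - ∂f_i/∂x_j) dx_i ∧ dx_j.
  coefficient of dx ∧ dy: ∂f_2/∂x - ∂f_1/∂y = ∂(3*y^2)/∂x - ∂(-3*x*y - 2*z^2)/∂y = 3*x
  coefficient of dx ∧ dz: ∂f_3/∂x - ∂f_1/∂z = ∂(z*(-x - 2))/∂x - ∂(-3*x*y - 2*z^2)/∂z = 3*z
Assembling: d(omega) = (3*x) dx ∧ dy + (3*z) dx ∧ dz.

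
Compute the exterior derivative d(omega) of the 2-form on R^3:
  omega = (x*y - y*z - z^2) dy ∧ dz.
d(omega) = (y) dx ∧ dy ∧ dz

For a 2-form omega = sum_{i<j} g_{ij} dx_i ∧ dx_j, the exterior derivative is
  d(omega) = sum_{i<j} d(g_{ij}) ∧ dx_i ∧ dx_j = sum_{i<j, k} (∂g_{ij}/∂x_k) dx_k ∧ dx_i ∧ dx_j.
Expand each term, using dx_k ∧ dx_i ∧ dx_j = sgn(permutation) dx_{(a)} ∧ dx_{(b)} ∧ dx_{(c)} with (a < b < c) sorted:
  d(x*y - y*z - z^2) includes (∂/∂x)(x*y - y*z - z^2) dx = (y) dx, which multiplied by dy ∧ dz gives (y) dx ∧ dy ∧ dz
Collecting like 3-forms: d(omega) = (y) dx ∧ dy ∧ dz.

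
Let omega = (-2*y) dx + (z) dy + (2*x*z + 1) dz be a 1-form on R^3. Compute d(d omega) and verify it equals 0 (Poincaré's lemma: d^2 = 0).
d(d omega) = 0

Step 1: d omega = sum_{i<j} (∂f_j/∂x_i - ∂f_i/∂x_j) dx_i ∧ dx_j:
  coeff of dx ∧ dy: 2
  coeff of dx ∧ dz: 2*z
  coeff of dy ∧ dz: -1
Step 2: Apply d again to each 2-form coefficient. The only possible 3-form in R^3 is dx ∧ dy ∧ dz, with coefficient
  ∂(coeff of dy∧dz)/∂x - ∂(coeff of dx∧dz)/∂y + ∂(coeff of dx∧dy)/∂z
  = ∂/∂x (-1) - ∂/∂y (2*z) + ∂/∂z (2).
Each of these terms simplifies to sums of mixed partials that cancel in pairs. The result is 0 (by equality of mixed partials for smooth functions — Schwarz / Clairaut).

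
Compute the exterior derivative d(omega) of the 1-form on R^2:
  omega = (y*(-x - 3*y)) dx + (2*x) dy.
d(omega) = (x + 6*y + 2) dx ∧ dy

For a 1-form omega = sum_i f_i dx_i, the exterior derivative is
  d(omega) = sum_{i < j} (∂f_j/∂x_i - ∂f_i/∂x_j) dx_i ∧ dx_j.
  coefficient of dx ∧ dy: ∂f_2/∂x - ∂f_1/∂y = ∂(2*x)/∂x - ∂(y*(-x - 3*y))/∂y = x + 6*y + 2
Assembling: d(omega) = (x + 6*y + 2) dx ∧ dy.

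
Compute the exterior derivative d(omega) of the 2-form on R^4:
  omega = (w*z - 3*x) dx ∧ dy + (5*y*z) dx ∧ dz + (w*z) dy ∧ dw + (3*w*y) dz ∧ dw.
d(omega) = (w - 5*z) dx ∧ dy ∧ dz + (z) dx ∧ dy ∧ dw + (2*w) dy ∧ dz ∧ dw

For a 2-form omega = sum_{i<j} g_{ij} dx_i ∧ dx_j, the exterior derivative is
  d(omega) = sum_{i<j} d(g_{ij}) ∧ dx_i ∧ dx_j = sum_{i<j, k} (∂g_{ij}/∂x_k) dx_k ∧ dx_i ∧ dx_j.
Expand each term, using dx_k ∧ dx_i ∧ dx_j = sgn(permutation) dx_{(a)} ∧ dx_{(b)} ∧ dx_{(c)} with (a < b < c) sorted:
  d(w*z - 3*x) includes (∂/∂z)(w*z - 3*x) dz = (w) dz, which multiplied by dx ∧ dy gives (w) dx ∧ dy ∧ dz
  d(w*z - 3*x) includes (∂/∂w)(w*z - 3*x) dw = (z) dw, which multiplied by dx ∧ dy gives (z) dx ∧ dy ∧ dw
  d(5*y*z) includes (∂/∂y)(5*y*z) dy = (5*z) dy, which multiplied by dx ∧ dz gives (-5*z) dx ∧ dy ∧ dz
  d(w*z) includes (∂/∂z)(w*z) dz = (w) dz, which multiplied by dy ∧ dw gives (-w) dy ∧ dz ∧ dw
  d(3*w*y) includes (∂/∂y)(3*w*y) dy = (3*w) dy, which multiplied by dz ∧ dw gives (3*w) dy ∧ dz ∧ dw
Collecting like 3-forms: d(omega) = (w - 5*z) dx ∧ dy ∧ dz + (z) dx ∧ dy ∧ dw + (2*w) dy ∧ dz ∧ dw.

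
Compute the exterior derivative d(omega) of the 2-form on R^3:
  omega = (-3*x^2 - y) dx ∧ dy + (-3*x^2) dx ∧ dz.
d(omega) = 0

For a 2-form omega = sum_{i<j} g_{ij} dx_i ∧ dx_j, the exterior derivative is
  d(omega) = sum_{i<j} d(g_{ij}) ∧ dx_i ∧ dx_j = sum_{i<j, k} (∂g_{ij}/∂x_k) dx_k ∧ dx_i ∧ dx_j.
Expand each term, using dx_k ∧ dx_i ∧ dx_j = sgn(permutation) dx_{(a)} ∧ dx_{(b)} ∧ dx_{(c)} with (a < b < c) sorted:

Collecting like 3-forms: d(omega) = 0.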